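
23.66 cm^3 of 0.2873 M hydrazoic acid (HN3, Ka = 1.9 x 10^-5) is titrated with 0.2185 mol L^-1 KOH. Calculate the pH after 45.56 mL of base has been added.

12.66

n(acid) = 0.2873 x 0.02366 = 0.006798 mol; n(KOH) added = 0.2185 x 0.04556 = 0.009955 mol.
Base is in excess by 0.009955 - 0.006798 = 0.003157 mol in a total volume of 0.06922 L.
[OH^-] = 0.003157/0.06922 = 0.04561 M, so pOH = 1.34 and pH = 14.00 - 1.34 = 12.66.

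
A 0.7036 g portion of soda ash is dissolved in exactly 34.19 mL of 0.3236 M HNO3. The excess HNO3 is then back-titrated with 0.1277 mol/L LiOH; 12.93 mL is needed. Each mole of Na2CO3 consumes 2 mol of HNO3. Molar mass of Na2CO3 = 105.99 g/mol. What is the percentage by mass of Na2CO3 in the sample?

70.9%

Total n(HNO3) added = 0.3236 x 0.03419 = 0.01106 mol.
n(LiOH) used = 0.1277 x 0.01293 = 0.001651 mol, which equals the excess n(HNO3).
So n(HNO3) consumed by the sample = 0.01106 - 0.001651 = 0.009413 mol.
n(Na2CO3) = 0.009413 / 2 = 0.004706 mol.
mass Na2CO3 = 0.004706 x 105.99 = 0.4988 g, so %Na2CO3 = 0.4988/0.7036 x 100 = 70.9%.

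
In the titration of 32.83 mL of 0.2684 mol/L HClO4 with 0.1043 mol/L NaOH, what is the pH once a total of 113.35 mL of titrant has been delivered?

n(acid) = 0.2684 x 0.03283 = 0.008812 mol; n(NaOH) added = 0.1043 x 0.1133 = 0.01182 mol.
Base is in excess by 0.01182 - 0.008812 = 0.003011 mol in a total volume of 0.1462 L.
[OH^-] = 0.003011/0.1462 = 0.02060 M, so pOH = 1.69 and pH = 14.00 - 1.69 = 12.31.

12.31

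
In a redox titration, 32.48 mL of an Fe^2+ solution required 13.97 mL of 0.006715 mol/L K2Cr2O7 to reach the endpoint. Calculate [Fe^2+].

n(K2Cr2O7) = 0.006715 x 0.01397 = 9.381e-5 mol.
From the balanced equation, 1 mol K2Cr2O7 reacts with 6 mol Fe^2+, so n(Fe^2+) = 9.381e-5 x 6/1 = 0.0005629 mol.
[Fe^2+] = 0.0005629 / 0.03248 L = 0.0173 M.

0.0173 M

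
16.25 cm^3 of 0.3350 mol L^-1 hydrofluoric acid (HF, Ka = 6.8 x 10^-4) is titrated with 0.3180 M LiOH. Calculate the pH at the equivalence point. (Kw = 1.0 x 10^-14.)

n(HF) = 0.3350 x 0.01625 = 0.005444 mol; V(LiOH) at equivalence = 0.005444/0.3180 = 0.01712 L.
At equivalence all the acid is converted to F-; total volume = 0.01625 + 0.01712 = 0.03337 L, so [F-] = 0.005444/0.03337 = 0.1631 M.
Kb = Kw/Ka = 1.0e-14 / 6.8 x 10^-4 = 1.47e-11.
[OH^-] = sqrt(Kb x [F-]) = sqrt(1.47e-11 x 0.1631) = 1.55e-6 M.
pOH = 5.81, so pH = 14.00 - 5.81 = 8.19.

8.19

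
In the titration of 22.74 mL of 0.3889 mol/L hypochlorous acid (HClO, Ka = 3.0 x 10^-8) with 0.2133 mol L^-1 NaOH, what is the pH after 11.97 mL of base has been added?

7.13

Initial n(HClO) = 0.3889 x 0.02274 = 0.008844 mol.
n(NaOH) added = 0.2133 x 0.01197 = 0.002553 mol, converting that many moles of HClO to ClO-.
Remaining n(HClO) = 0.006290 mol; n(ClO-) = 0.002553 mol.
By Henderson-Hasselbalch, pH = pKa + log([A^-]/[HA]) = 7.52 + log(0.002553/0.006290) = 7.52 + (-0.39) = 7.13.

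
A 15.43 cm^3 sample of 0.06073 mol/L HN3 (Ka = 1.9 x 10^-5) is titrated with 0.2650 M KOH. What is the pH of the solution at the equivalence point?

8.71

n(HN3) = 0.06073 x 0.01543 = 0.0009371 mol; V(KOH) at equivalence = 0.0009371/0.2650 = 0.003536 L.
At equivalence all the acid is converted to N3-; total volume = 0.01543 + 0.003536 = 0.01897 L, so [N3-] = 0.0009371/0.01897 = 0.04941 M.
Kb = Kw/Ka = 1.0e-14 / 1.9 x 10^-5 = 5.26e-10.
[OH^-] = sqrt(Kb x [N3-]) = sqrt(5.26e-10 x 0.04941) = 5.10e-6 M.
pOH = 5.29, so pH = 14.00 - 5.29 = 8.71.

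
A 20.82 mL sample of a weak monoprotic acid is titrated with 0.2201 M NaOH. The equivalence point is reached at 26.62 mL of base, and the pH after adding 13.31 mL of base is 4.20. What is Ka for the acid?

6.3 x 10^-5

13.31 mL is half of the equivalence volume, so this is the half-equivalence point where [HA] = [A^-].
At half-equivalence pH = pKa, so pKa = 4.20.
Ka = 10^(-4.20) = 6.3 x 10^-5.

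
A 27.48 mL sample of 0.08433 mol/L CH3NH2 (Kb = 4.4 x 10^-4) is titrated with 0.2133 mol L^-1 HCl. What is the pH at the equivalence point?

n(CH3NH2) = 0.08433 x 0.02748 = 0.002317 mol; V(HCl) at equivalence = 0.002317/0.2133 = 0.01086 L.
At equivalence the base is fully converted to CH3NH3+; total volume = 0.03834 L, so [CH3NH3+] = 0.002317/0.03834 = 0.06044 M.
Ka(CH3NH3+) = Kw/Kb = 1.0e-14 / 4.4 x 10^-4 = 2.27e-11.
[H^+] = sqrt(Ka x [CH3NH3+]) = sqrt(2.27e-11 x 0.06044) = 1.17e-6 M.
pH = -log(1.17e-6) = 5.93.

5.93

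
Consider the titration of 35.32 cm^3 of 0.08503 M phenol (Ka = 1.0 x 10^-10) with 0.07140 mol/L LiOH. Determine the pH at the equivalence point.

n(C6H5OH) = 0.08503 x 0.03532 = 0.003003 mol; V(LiOH) at equivalence = 0.003003/0.07140 = 0.04206 L.
At equivalence all the acid is converted to C6H5O-; total volume = 0.03532 + 0.04206 = 0.07738 L, so [C6H5O-] = 0.003003/0.07738 = 0.03881 M.
Kb = Kw/Ka = 1.0e-14 / 1.0 x 10^-10 = 0.000100.
[OH^-] = sqrt(Kb x [C6H5O-]) = sqrt(0.000100 x 0.03881) = 0.00197 M.
pOH = 2.71, so pH = 14.00 - 2.71 = 11.29.

11.29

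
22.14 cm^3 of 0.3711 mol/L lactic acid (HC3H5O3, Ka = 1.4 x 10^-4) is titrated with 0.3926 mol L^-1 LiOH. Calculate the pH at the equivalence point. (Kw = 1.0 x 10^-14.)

n(HC3H5O3) = 0.3711 x 0.02214 = 0.008216 mol; V(LiOH) at equivalence = 0.008216/0.3926 = 0.02093 L.
At equivalence all the acid is converted to C3H5O3-; total volume = 0.02214 + 0.02093 = 0.04307 L, so [C3H5O3-] = 0.008216/0.04307 = 0.1908 M.
Kb = Kw/Ka = 1.0e-14 / 1.4 x 10^-4 = 7.14e-11.
[OH^-] = sqrt(Kb x [C3H5O3-]) = sqrt(7.14e-11 x 0.1908) = 3.69e-6 M.
pOH = 5.43, so pH = 14.00 - 5.43 = 8.57.

8.57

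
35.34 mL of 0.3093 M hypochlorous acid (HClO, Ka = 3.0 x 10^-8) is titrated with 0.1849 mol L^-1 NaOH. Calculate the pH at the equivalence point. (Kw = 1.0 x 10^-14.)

n(HClO) = 0.3093 x 0.03534 = 0.01093 mol; V(NaOH) at equivalence = 0.01093/0.1849 = 0.05912 L.
At equivalence all the acid is converted to ClO-; total volume = 0.03534 + 0.05912 = 0.09446 L, so [ClO-] = 0.01093/0.09446 = 0.1157 M.
Kb = Kw/Ka = 1.0e-14 / 3.0 x 10^-8 = 3.33e-7.
[OH^-] = sqrt(Kb x [ClO-]) = sqrt(3.33e-7 x 0.1157) = 0.000196 M.
pOH = 3.71, so pH = 14.00 - 3.71 = 10.29.

10.29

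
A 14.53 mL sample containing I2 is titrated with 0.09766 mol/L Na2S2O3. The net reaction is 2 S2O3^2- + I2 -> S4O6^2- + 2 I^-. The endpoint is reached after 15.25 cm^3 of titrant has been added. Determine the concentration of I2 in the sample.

n(Na2S2O3) = 0.09766 x 0.01525 = 0.001489 mol.
From the balanced equation, 2 mol Na2S2O3 reacts with 1 mol I2, so n(I2) = 0.001489 x 1/2 = 0.0007447 mol.
[I2] = 0.0007447 / 0.01453 L = 0.0512 M.

0.0512 M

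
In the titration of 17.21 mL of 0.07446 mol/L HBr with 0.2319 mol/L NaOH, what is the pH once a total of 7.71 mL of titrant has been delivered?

n(acid) = 0.07446 x 0.01721 = 0.001281 mol; n(NaOH) added = 0.2319 x 0.007710 = 0.001788 mol.
Base is in excess by 0.001788 - 0.001281 = 0.0005065 mol in a total volume of 0.02492 L.
[OH^-] = 0.0005065/0.02492 = 0.02032 M, so pOH = 1.69 and pH = 14.00 - 1.69 = 12.31.

12.31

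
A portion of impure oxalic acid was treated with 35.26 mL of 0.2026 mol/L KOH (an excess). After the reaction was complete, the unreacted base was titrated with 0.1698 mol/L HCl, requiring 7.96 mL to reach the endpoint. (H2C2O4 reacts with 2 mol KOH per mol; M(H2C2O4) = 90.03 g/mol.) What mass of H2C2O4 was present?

Total n(KOH) added = 0.2026 x 0.03526 = 0.007144 mol.
n(HCl) used = 0.1698 x 0.007960 = 0.001352 mol, which equals the excess n(KOH).
So n(KOH) consumed by the sample = 0.007144 - 0.001352 = 0.005792 mol.
n(H2C2O4) = 0.005792 / 2 = 0.002896 mol.
mass = 0.002896 mol x 90.03 g/mol = 0.261 g.

0.261 g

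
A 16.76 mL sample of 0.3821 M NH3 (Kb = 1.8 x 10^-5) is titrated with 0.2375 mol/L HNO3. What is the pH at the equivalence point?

5.04

n(NH3) = 0.3821 x 0.01676 = 0.006404 mol; V(HNO3) at equivalence = 0.006404/0.2375 = 0.02696 L.
At equivalence the base is fully converted to NH4+; total volume = 0.04372 L, so [NH4+] = 0.006404/0.04372 = 0.1465 M.
Ka(NH4+) = Kw/Kb = 1.0e-14 / 1.8 x 10^-5 = 5.56e-10.
[H^+] = sqrt(Ka x [NH4+]) = sqrt(5.56e-10 x 0.1465) = 9.02e-6 M.
pH = -log(9.02e-6) = 5.04.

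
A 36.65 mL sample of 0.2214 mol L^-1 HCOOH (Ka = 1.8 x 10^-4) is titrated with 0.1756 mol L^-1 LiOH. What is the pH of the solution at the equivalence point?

8.37

n(HCOOH) = 0.2214 x 0.03665 = 0.008114 mol; V(LiOH) at equivalence = 0.008114/0.1756 = 0.04621 L.
At equivalence all the acid is converted to HCOO-; total volume = 0.03665 + 0.04621 = 0.08286 L, so [HCOO-] = 0.008114/0.08286 = 0.09793 M.
Kb = Kw/Ka = 1.0e-14 / 1.8 x 10^-4 = 5.56e-11.
[OH^-] = sqrt(Kb x [HCOO-]) = sqrt(5.56e-11 x 0.09793) = 2.33e-6 M.
pOH = 5.63, so pH = 14.00 - 5.63 = 8.37.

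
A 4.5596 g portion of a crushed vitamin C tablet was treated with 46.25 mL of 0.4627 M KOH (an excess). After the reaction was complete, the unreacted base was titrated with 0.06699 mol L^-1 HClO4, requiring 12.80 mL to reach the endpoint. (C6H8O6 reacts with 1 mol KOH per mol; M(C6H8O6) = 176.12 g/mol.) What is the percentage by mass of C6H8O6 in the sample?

79.3%

Total n(KOH) added = 0.4627 x 0.04625 = 0.02140 mol.
n(HClO4) used = 0.06699 x 0.01280 = 0.0008575 mol, which equals the excess n(KOH).
So n(KOH) consumed by the sample = 0.02140 - 0.0008575 = 0.02054 mol.
n(C6H8O6) = 0.02054 / 1 = 0.02054 mol.
mass C6H8O6 = 0.02054 x 176.12 = 3.618 g, so %C6H8O6 = 3.618/4.5596 x 100 = 79.3%.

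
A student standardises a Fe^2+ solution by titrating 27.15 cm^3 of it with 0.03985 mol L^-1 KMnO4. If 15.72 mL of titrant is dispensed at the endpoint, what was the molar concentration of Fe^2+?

0.115 M

n(KMnO4) = 0.03985 x 0.01572 = 0.0006264 mol.
From the balanced equation, 1 mol KMnO4 reacts with 5 mol Fe^2+, so n(Fe^2+) = 0.0006264 x 5/1 = 0.003132 mol.
[Fe^2+] = 0.003132 / 0.02715 L = 0.115 M.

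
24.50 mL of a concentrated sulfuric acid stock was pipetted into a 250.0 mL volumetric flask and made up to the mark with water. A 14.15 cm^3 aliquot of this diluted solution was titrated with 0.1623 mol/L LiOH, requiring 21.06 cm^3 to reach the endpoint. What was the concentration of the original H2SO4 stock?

1.23 M

n(LiOH) = 0.1623 x 0.02106 = 0.003418 mol.
n(H2SO4) in the aliquot = 0.003418 x 1/2 = 0.001709 mol.
[diluted H2SO4] = 0.001709 / 0.01415 = 0.1208 M.
Dilution factor = 250.0/24.50 = 10.20, so [stock] = 0.1208 x 10.20 = 1.23 M.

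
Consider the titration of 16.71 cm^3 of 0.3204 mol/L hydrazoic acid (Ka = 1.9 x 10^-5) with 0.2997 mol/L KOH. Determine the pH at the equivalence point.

n(HN3) = 0.3204 x 0.01671 = 0.005354 mol; V(KOH) at equivalence = 0.005354/0.2997 = 0.01786 L.
At equivalence all the acid is converted to N3-; total volume = 0.01671 + 0.01786 = 0.03457 L, so [N3-] = 0.005354/0.03457 = 0.1549 M.
Kb = Kw/Ka = 1.0e-14 / 1.9 x 10^-5 = 5.26e-10.
[OH^-] = sqrt(Kb x [N3-]) = sqrt(5.26e-10 x 0.1549) = 9.03e-6 M.
pOH = 5.04, so pH = 14.00 - 5.04 = 8.96.

8.96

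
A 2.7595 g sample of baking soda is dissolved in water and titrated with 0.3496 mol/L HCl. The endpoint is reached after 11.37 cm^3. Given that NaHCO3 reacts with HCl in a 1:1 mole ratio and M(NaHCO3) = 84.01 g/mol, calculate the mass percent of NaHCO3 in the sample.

n(HCl) = 0.3496 x 0.01137 = 0.003975 mol.
n(NaHCO3) = 0.003975 / 1 = 0.003975 mol.
mass of NaHCO3 = 0.003975 x 84.01 = 0.3339 g.
% purity = 0.3339 / 2.7595 x 100 = 12.1%.

12.1%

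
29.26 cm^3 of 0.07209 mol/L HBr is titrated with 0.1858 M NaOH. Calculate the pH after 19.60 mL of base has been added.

n(acid) = 0.07209 x 0.02926 = 0.002109 mol; n(NaOH) added = 0.1858 x 0.01960 = 0.003642 mol.
Base is in excess by 0.003642 - 0.002109 = 0.001532 mol in a total volume of 0.04886 L.
[OH^-] = 0.001532/0.04886 = 0.03136 M, so pOH = 1.50 and pH = 14.00 - 1.50 = 12.50.

12.50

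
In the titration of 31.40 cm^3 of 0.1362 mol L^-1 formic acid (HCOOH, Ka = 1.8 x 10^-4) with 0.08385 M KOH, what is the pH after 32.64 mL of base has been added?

3.99

Initial n(HCOOH) = 0.1362 x 0.03140 = 0.004277 mol.
n(KOH) added = 0.08385 x 0.03264 = 0.002737 mol, converting that many moles of HCOOH to HCOO-.
Remaining n(HCOOH) = 0.001540 mol; n(HCOO-) = 0.002737 mol.
By Henderson-Hasselbalch, pH = pKa + log([A^-]/[HA]) = 3.74 + log(0.002737/0.001540) = 3.74 + (+0.25) = 3.99.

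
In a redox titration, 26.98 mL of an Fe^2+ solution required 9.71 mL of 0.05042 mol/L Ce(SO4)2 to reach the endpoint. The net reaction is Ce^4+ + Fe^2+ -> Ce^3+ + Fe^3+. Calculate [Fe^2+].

0.0181 M

n(Ce(SO4)2) = 0.05042 x 0.009710 = 0.0004896 mol.
From the balanced equation, 1 mol Ce(SO4)2 reacts with 1 mol Fe^2+, so n(Fe^2+) = 0.0004896 x 1/1 = 0.0004896 mol.
[Fe^2+] = 0.0004896 / 0.02698 L = 0.0181 M.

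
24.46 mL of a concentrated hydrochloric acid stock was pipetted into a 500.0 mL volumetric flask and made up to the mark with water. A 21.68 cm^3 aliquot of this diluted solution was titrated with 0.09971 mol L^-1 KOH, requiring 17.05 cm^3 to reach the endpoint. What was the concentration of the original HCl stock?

1.60 M

n(KOH) = 0.09971 x 0.01705 = 0.001700 mol.
n(HCl) in the aliquot = 0.001700 mol.
[diluted HCl] = 0.001700 / 0.02168 = 0.07842 M.
Dilution factor = 500.0/24.46 = 20.44, so [stock] = 0.07842 x 20.44 = 1.60 M.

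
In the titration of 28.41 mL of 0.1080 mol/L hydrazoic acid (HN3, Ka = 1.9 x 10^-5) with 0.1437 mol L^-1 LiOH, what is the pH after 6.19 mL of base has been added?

4.33

Initial n(HN3) = 0.1080 x 0.02841 = 0.003068 mol.
n(LiOH) added = 0.1437 x 0.006190 = 0.0008895 mol, converting that many moles of HN3 to N3-.
Remaining n(HN3) = 0.002179 mol; n(N3-) = 0.0008895 mol.
By Henderson-Hasselbalch, pH = pKa + log([A^-]/[HA]) = 4.72 + log(0.0008895/0.002179) = 4.72 + (-0.39) = 4.33.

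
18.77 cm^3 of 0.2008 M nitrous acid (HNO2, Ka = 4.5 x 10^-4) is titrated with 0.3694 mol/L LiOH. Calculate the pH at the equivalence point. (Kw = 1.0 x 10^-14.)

n(HNO2) = 0.2008 x 0.01877 = 0.003769 mol; V(LiOH) at equivalence = 0.003769/0.3694 = 0.01020 L.
At equivalence all the acid is converted to NO2-; total volume = 0.01877 + 0.01020 = 0.02897 L, so [NO2-] = 0.003769/0.02897 = 0.1301 M.
Kb = Kw/Ka = 1.0e-14 / 4.5 x 10^-4 = 2.22e-11.
[OH^-] = sqrt(Kb x [NO2-]) = sqrt(2.22e-11 x 0.1301) = 1.70e-6 M.
pOH = 5.77, so pH = 14.00 - 5.77 = 8.23.

8.23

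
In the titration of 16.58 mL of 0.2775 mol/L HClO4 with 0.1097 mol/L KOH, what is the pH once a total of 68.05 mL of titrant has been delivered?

n(acid) = 0.2775 x 0.01658 = 0.004601 mol; n(KOH) added = 0.1097 x 0.06805 = 0.007465 mol.
Base is in excess by 0.007465 - 0.004601 = 0.002864 mol in a total volume of 0.08463 L.
[OH^-] = 0.002864/0.08463 = 0.03384 M, so pOH = 1.47 and pH = 14.00 - 1.47 = 12.53.

12.53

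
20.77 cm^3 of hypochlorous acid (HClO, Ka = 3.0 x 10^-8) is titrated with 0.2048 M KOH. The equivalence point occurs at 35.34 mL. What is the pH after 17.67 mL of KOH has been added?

7.52

17.67 mL is exactly half the equivalence volume (35.34/2), i.e. the half-equivalence point.
There, n(HA) = n(A^-), so pH = pKa = -log(3.0 x 10^-8) = 7.52.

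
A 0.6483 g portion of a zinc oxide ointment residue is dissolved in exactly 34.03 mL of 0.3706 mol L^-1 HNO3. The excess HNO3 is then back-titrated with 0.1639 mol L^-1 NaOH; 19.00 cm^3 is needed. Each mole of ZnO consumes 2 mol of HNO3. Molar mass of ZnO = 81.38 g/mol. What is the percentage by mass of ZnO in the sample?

59.6%

Total n(HNO3) added = 0.3706 x 0.03403 = 0.01261 mol.
n(NaOH) used = 0.1639 x 0.01900 = 0.003114 mol, which equals the excess n(HNO3).
So n(HNO3) consumed by the sample = 0.01261 - 0.003114 = 0.009497 mol.
n(ZnO) = 0.009497 / 2 = 0.004749 mol.
mass ZnO = 0.004749 x 81.38 = 0.3864 g, so %ZnO = 0.3864/0.6483 x 100 = 59.6%.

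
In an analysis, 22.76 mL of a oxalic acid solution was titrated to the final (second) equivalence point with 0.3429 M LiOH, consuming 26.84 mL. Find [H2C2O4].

n(LiOH) = 0.3429 x 0.02684 = 0.009203 mol.
At the final (second) equivalence point, 2 mol OH^- react per mol H2C2O4, so n(H2C2O4) = 0.009203 / 2 = 0.004602 mol.
[H2C2O4] = 0.004602 / 0.02276 L = 0.202 M.

0.202 M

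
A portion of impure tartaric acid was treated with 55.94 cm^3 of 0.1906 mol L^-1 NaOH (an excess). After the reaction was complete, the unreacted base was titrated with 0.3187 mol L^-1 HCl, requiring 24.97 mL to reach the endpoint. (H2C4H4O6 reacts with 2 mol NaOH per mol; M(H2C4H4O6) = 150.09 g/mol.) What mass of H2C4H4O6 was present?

0.203 g

Total n(NaOH) added = 0.1906 x 0.05594 = 0.01066 mol.
n(HCl) used = 0.3187 x 0.02497 = 0.007958 mol, which equals the excess n(NaOH).
So n(NaOH) consumed by the sample = 0.01066 - 0.007958 = 0.002704 mol.
n(H2C4H4O6) = 0.002704 / 2 = 0.001352 mol.
mass = 0.001352 mol x 150.09 g/mol = 0.203 g.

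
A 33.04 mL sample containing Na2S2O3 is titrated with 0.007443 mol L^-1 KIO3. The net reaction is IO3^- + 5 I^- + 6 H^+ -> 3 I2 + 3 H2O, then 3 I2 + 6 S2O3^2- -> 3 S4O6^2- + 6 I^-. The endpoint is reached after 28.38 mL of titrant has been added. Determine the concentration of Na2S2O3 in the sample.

n(KIO3) = 0.007443 x 0.02838 = 0.0002112 mol.
From the balanced equation, 1 mol KIO3 reacts with 6 mol Na2S2O3, so n(Na2S2O3) = 0.0002112 x 6/1 = 0.001267 mol.
[Na2S2O3] = 0.001267 / 0.03304 L = 0.0384 M.

0.0384 M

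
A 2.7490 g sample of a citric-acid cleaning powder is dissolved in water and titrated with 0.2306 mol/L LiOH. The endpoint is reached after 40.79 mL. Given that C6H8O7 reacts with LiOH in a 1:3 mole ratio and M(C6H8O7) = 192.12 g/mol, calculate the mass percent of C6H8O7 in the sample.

21.9%

n(LiOH) = 0.2306 x 0.04079 = 0.009406 mol.
n(C6H8O7) = 0.009406 / 3 = 0.003135 mol.
mass of C6H8O7 = 0.003135 x 192.12 = 0.6024 g.
% purity = 0.6024 / 2.7490 x 100 = 21.9%.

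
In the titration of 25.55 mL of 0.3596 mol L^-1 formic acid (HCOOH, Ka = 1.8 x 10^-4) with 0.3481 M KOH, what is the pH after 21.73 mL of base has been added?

Initial n(HCOOH) = 0.3596 x 0.02555 = 0.009188 mol.
n(KOH) added = 0.3481 x 0.02173 = 0.007564 mol, converting that many moles of HCOOH to HCOO-.
Remaining n(HCOOH) = 0.001624 mol; n(HCOO-) = 0.007564 mol.
By Henderson-Hasselbalch, pH = pKa + log([A^-]/[HA]) = 3.74 + log(0.007564/0.001624) = 3.74 + (+0.67) = 4.41.

4.41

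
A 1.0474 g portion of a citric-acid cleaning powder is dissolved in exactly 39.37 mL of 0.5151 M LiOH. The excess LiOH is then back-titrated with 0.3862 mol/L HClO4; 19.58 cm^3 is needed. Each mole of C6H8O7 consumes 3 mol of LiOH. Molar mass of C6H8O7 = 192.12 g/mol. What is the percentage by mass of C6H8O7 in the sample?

Total n(LiOH) added = 0.5151 x 0.03937 = 0.02028 mol.
n(HClO4) used = 0.3862 x 0.01958 = 0.007562 mol, which equals the excess n(LiOH).
So n(LiOH) consumed by the sample = 0.02028 - 0.007562 = 0.01272 mol.
n(C6H8O7) = 0.01272 / 3 = 0.004239 mol.
mass C6H8O7 = 0.004239 x 192.12 = 0.8144 g, so %C6H8O7 = 0.8144/1.0474 x 100 = 77.8%.

77.8%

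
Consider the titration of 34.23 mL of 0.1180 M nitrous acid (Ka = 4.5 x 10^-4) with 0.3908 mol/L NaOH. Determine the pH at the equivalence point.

n(HNO2) = 0.1180 x 0.03423 = 0.004039 mol; V(NaOH) at equivalence = 0.004039/0.3908 = 0.01034 L.
At equivalence all the acid is converted to NO2-; total volume = 0.03423 + 0.01034 = 0.04457 L, so [NO2-] = 0.004039/0.04457 = 0.09063 M.
Kb = Kw/Ka = 1.0e-14 / 4.5 x 10^-4 = 2.22e-11.
[OH^-] = sqrt(Kb x [NO2-]) = sqrt(2.22e-11 x 0.09063) = 1.42e-6 M.
pOH = 5.85, so pH = 14.00 - 5.85 = 8.15.

8.15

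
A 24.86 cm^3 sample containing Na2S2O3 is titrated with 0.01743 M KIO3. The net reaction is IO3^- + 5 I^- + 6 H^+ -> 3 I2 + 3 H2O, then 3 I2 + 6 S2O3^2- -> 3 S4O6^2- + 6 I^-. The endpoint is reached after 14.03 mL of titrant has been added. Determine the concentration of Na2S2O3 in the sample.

0.0590 M

n(KIO3) = 0.01743 x 0.01403 = 0.0002445 mol.
From the balanced equation, 1 mol KIO3 reacts with 6 mol Na2S2O3, so n(Na2S2O3) = 0.0002445 x 6/1 = 0.001467 mol.
[Na2S2O3] = 0.001467 / 0.02486 L = 0.0590 M.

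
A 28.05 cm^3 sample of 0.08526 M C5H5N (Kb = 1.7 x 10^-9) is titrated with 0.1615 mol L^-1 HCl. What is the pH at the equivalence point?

n(C5H5N) = 0.08526 x 0.02805 = 0.002392 mol; V(HCl) at equivalence = 0.002392/0.1615 = 0.01481 L.
At equivalence the base is fully converted to C5H5NH+; total volume = 0.04286 L, so [C5H5NH+] = 0.002392/0.04286 = 0.05580 M.
Ka(C5H5NH+) = Kw/Kb = 1.0e-14 / 1.7 x 10^-9 = 5.88e-6.
[H^+] = sqrt(Ka x [C5H5NH+]) = sqrt(5.88e-6 x 0.05580) = 0.000573 M.
pH = -log(0.000573) = 3.24.

3.24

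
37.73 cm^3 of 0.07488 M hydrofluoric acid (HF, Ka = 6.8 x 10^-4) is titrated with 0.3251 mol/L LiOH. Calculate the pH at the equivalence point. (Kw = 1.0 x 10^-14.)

n(HF) = 0.07488 x 0.03773 = 0.002825 mol; V(LiOH) at equivalence = 0.002825/0.3251 = 0.008690 L.
At equivalence all the acid is converted to F-; total volume = 0.03773 + 0.008690 = 0.04642 L, so [F-] = 0.002825/0.04642 = 0.06086 M.
Kb = Kw/Ka = 1.0e-14 / 6.8 x 10^-4 = 1.47e-11.
[OH^-] = sqrt(Kb x [F-]) = sqrt(1.47e-11 x 0.06086) = 9.46e-7 M.
pOH = 6.02, so pH = 14.00 - 6.02 = 7.98.

7.98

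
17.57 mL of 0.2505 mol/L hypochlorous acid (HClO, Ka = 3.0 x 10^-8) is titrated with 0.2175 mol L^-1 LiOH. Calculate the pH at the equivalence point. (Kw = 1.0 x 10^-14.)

n(HClO) = 0.2505 x 0.01757 = 0.004401 mol; V(LiOH) at equivalence = 0.004401/0.2175 = 0.02024 L.
At equivalence all the acid is converted to ClO-; total volume = 0.01757 + 0.02024 = 0.03781 L, so [ClO-] = 0.004401/0.03781 = 0.1164 M.
Kb = Kw/Ka = 1.0e-14 / 3.0 x 10^-8 = 3.33e-7.
[OH^-] = sqrt(Kb x [ClO-]) = sqrt(3.33e-7 x 0.1164) = 0.000197 M.
pOH = 3.71, so pH = 14.00 - 3.71 = 10.29.

10.29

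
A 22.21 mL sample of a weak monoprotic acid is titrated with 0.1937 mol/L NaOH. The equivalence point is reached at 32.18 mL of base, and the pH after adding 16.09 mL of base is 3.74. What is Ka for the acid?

16.09 mL is half of the equivalence volume, so this is the half-equivalence point where [HA] = [A^-].
At half-equivalence pH = pKa, so pKa = 3.74.
Ka = 10^(-3.74) = 1.8 x 10^-4.

1.8 x 10^-4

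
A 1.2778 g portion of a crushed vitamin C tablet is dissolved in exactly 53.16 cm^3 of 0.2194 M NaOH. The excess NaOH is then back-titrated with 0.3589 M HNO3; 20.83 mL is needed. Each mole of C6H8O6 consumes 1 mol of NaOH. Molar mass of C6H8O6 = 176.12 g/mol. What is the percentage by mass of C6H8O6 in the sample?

57.7%

Total n(NaOH) added = 0.2194 x 0.05316 = 0.01166 mol.
n(HNO3) used = 0.3589 x 0.02083 = 0.007476 mol, which equals the excess n(NaOH).
So n(NaOH) consumed by the sample = 0.01166 - 0.007476 = 0.004187 mol.
n(C6H8O6) = 0.004187 / 1 = 0.004187 mol.
mass C6H8O6 = 0.004187 x 176.12 = 0.7375 g, so %C6H8O6 = 0.7375/1.2778 x 100 = 57.7%.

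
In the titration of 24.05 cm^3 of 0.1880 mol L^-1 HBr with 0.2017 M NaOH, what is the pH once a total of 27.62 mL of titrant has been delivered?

12.31

n(acid) = 0.1880 x 0.02405 = 0.004521 mol; n(NaOH) added = 0.2017 x 0.02762 = 0.005571 mol.
Base is in excess by 0.005571 - 0.004521 = 0.001050 mol in a total volume of 0.05167 L.
[OH^-] = 0.001050/0.05167 = 0.02031 M, so pOH = 1.69 and pH = 14.00 - 1.69 = 12.31.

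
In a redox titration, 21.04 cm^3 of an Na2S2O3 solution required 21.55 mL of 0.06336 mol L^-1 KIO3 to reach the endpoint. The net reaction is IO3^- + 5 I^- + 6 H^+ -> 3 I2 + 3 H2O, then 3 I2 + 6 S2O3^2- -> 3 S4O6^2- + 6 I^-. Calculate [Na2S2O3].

n(KIO3) = 0.06336 x 0.02155 = 0.001365 mol.
From the balanced equation, 1 mol KIO3 reacts with 6 mol Na2S2O3, so n(Na2S2O3) = 0.001365 x 6/1 = 0.008192 mol.
[Na2S2O3] = 0.008192 / 0.02104 L = 0.389 M.

0.389 M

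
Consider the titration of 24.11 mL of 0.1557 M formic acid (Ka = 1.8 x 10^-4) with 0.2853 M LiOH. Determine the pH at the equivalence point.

8.37

n(HCOOH) = 0.1557 x 0.02411 = 0.003754 mol; V(LiOH) at equivalence = 0.003754/0.2853 = 0.01316 L.
At equivalence all the acid is converted to HCOO-; total volume = 0.02411 + 0.01316 = 0.03727 L, so [HCOO-] = 0.003754/0.03727 = 0.1007 M.
Kb = Kw/Ka = 1.0e-14 / 1.8 x 10^-4 = 5.56e-11.
[OH^-] = sqrt(Kb x [HCOO-]) = sqrt(5.56e-11 x 0.1007) = 2.37e-6 M.
pOH = 5.63, so pH = 14.00 - 5.63 = 8.37.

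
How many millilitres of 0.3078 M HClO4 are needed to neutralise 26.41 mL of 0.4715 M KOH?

40.5 mL

n(KOH) = 0.4715 mol/L x 0.02641 L = 0.01245 mol.
At equivalence n(HClO4) = n(KOH) = 0.01245 mol.
V(HClO4) = 0.01245 / 0.3078 = 0.04046 L = 40.5 mL.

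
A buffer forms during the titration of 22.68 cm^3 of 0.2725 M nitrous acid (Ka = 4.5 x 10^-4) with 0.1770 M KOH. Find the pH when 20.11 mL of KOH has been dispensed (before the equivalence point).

Initial n(HNO2) = 0.2725 x 0.02268 = 0.006180 mol.
n(KOH) added = 0.1770 x 0.02011 = 0.003559 mol, converting that many moles of HNO2 to NO2-.
Remaining n(HNO2) = 0.002621 mol; n(NO2-) = 0.003559 mol.
By Henderson-Hasselbalch, pH = pKa + log([A^-]/[HA]) = 3.35 + log(0.003559/0.002621) = 3.35 + (+0.13) = 3.48.

3.48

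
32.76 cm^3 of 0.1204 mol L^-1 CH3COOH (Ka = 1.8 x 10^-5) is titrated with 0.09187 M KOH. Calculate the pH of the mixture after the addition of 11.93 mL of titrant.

4.33

Initial n(CH3COOH) = 0.1204 x 0.03276 = 0.003944 mol.
n(KOH) added = 0.09187 x 0.01193 = 0.001096 mol, converting that many moles of CH3COOH to CH3COO-.
Remaining n(CH3COOH) = 0.002848 mol; n(CH3COO-) = 0.001096 mol.
By Henderson-Hasselbalch, pH = pKa + log([A^-]/[HA]) = 4.74 + log(0.001096/0.002848) = 4.74 + (-0.41) = 4.33.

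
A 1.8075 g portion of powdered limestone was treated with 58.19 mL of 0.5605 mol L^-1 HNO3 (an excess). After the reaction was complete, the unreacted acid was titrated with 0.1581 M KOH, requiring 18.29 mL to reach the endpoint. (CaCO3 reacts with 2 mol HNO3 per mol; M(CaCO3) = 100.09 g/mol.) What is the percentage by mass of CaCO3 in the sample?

82.3%

Total n(HNO3) added = 0.5605 x 0.05819 = 0.03262 mol.
n(KOH) used = 0.1581 x 0.01829 = 0.002892 mol, which equals the excess n(HNO3).
So n(HNO3) consumed by the sample = 0.03262 - 0.002892 = 0.02972 mol.
n(CaCO3) = 0.02972 / 2 = 0.01486 mol.
mass CaCO3 = 0.01486 x 100.09 = 1.488 g, so %CaCO3 = 1.488/1.8075 x 100 = 82.3%.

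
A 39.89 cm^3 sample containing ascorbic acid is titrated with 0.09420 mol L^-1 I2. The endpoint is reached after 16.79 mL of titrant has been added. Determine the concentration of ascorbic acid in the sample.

0.0396 M

n(I2) = 0.09420 x 0.01679 = 0.001582 mol.
From the balanced equation, 1 mol I2 reacts with 1 mol ascorbic acid, so n(ascorbic acid) = 0.001582 x 1/1 = 0.001582 mol.
[ascorbic acid] = 0.001582 / 0.03989 L = 0.0396 M.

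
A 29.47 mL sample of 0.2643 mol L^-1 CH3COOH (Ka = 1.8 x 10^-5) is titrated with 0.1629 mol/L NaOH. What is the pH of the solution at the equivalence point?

n(CH3COOH) = 0.2643 x 0.02947 = 0.007789 mol; V(NaOH) at equivalence = 0.007789/0.1629 = 0.04781 L.
At equivalence all the acid is converted to CH3COO-; total volume = 0.02947 + 0.04781 = 0.07728 L, so [CH3COO-] = 0.007789/0.07728 = 0.1008 M.
Kb = Kw/Ka = 1.0e-14 / 1.8 x 10^-5 = 5.56e-10.
[OH^-] = sqrt(Kb x [CH3COO-]) = sqrt(5.56e-10 x 0.1008) = 7.48e-6 M.
pOH = 5.13, so pH = 14.00 - 5.13 = 8.87.

8.87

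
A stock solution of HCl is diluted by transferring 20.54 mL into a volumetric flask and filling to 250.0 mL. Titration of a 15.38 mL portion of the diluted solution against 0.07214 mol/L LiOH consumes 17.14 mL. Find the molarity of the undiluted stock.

0.979 M

n(LiOH) = 0.07214 x 0.01714 = 0.001236 mol.
n(HCl) in the aliquot = 0.001236 mol.
[diluted HCl] = 0.001236 / 0.01538 = 0.08040 M.
Dilution factor = 250.0/20.54 = 12.17, so [stock] = 0.08040 x 12.17 = 0.979 M.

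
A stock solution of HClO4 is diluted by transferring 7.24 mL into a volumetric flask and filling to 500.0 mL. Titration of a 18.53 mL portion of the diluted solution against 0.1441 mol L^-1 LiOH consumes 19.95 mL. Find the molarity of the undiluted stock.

10.7 M

n(LiOH) = 0.1441 x 0.01995 = 0.002875 mol.
n(HClO4) in the aliquot = 0.002875 mol.
[diluted HClO4] = 0.002875 / 0.01853 = 0.1551 M.
Dilution factor = 500.0/7.240 = 69.06, so [stock] = 0.1551 x 69.06 = 10.7 M.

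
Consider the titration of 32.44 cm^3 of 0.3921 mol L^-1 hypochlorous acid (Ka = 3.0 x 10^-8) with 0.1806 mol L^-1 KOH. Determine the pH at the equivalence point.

n(HClO) = 0.3921 x 0.03244 = 0.01272 mol; V(KOH) at equivalence = 0.01272/0.1806 = 0.07043 L.
At equivalence all the acid is converted to ClO-; total volume = 0.03244 + 0.07043 = 0.1029 L, so [ClO-] = 0.01272/0.1029 = 0.1236 M.
Kb = Kw/Ka = 1.0e-14 / 3.0 x 10^-8 = 3.33e-7.
[OH^-] = sqrt(Kb x [ClO-]) = sqrt(3.33e-7 x 0.1236) = 0.000203 M.
pOH = 3.69, so pH = 14.00 - 3.69 = 10.31.

10.31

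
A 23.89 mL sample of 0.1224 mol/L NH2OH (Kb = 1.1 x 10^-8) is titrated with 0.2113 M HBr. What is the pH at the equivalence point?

n(NH2OH) = 0.1224 x 0.02389 = 0.002924 mol; V(HBr) at equivalence = 0.002924/0.2113 = 0.01384 L.
At equivalence the base is fully converted to NH3OH+; total volume = 0.03773 L, so [NH3OH+] = 0.002924/0.03773 = 0.07750 M.
Ka(NH3OH+) = Kw/Kb = 1.0e-14 / 1.1 x 10^-8 = 9.09e-7.
[H^+] = sqrt(Ka x [NH3OH+]) = sqrt(9.09e-7 x 0.07750) = 0.000265 M.
pH = -log(0.000265) = 3.58.

3.58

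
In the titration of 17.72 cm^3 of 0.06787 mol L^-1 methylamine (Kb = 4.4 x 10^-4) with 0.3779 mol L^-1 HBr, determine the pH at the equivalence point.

5.94

n(CH3NH2) = 0.06787 x 0.01772 = 0.001203 mol; V(HBr) at equivalence = 0.001203/0.3779 = 0.003182 L.
At equivalence the base is fully converted to CH3NH3+; total volume = 0.02090 L, so [CH3NH3+] = 0.001203/0.02090 = 0.05754 M.
Ka(CH3NH3+) = Kw/Kb = 1.0e-14 / 4.4 x 10^-4 = 2.27e-11.
[H^+] = sqrt(Ka x [CH3NH3+]) = sqrt(2.27e-11 x 0.05754) = 1.14e-6 M.
pH = -log(1.14e-6) = 5.94.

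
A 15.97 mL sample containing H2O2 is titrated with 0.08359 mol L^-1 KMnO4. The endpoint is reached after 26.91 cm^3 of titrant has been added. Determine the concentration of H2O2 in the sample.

n(KMnO4) = 0.08359 x 0.02691 = 0.002249 mol.
From the balanced equation, 2 mol KMnO4 reacts with 5 mol H2O2, so n(H2O2) = 0.002249 x 5/2 = 0.005624 mol.
[H2O2] = 0.005624 / 0.01597 L = 0.352 M.

0.352 M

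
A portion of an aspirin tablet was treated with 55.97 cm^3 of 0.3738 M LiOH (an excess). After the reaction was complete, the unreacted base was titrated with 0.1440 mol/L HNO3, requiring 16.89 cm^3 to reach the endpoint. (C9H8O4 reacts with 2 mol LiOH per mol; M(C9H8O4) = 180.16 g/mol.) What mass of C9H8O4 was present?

Total n(LiOH) added = 0.3738 x 0.05597 = 0.02092 mol.
n(HNO3) used = 0.1440 x 0.01689 = 0.002432 mol, which equals the excess n(LiOH).
So n(LiOH) consumed by the sample = 0.02092 - 0.002432 = 0.01849 mol.
n(C9H8O4) = 0.01849 / 2 = 0.009245 mol.
mass = 0.009245 mol x 180.16 g/mol = 1.67 g.

1.67 g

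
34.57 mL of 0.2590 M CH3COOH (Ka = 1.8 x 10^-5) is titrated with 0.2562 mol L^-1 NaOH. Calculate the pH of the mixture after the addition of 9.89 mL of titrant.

Initial n(CH3COOH) = 0.2590 x 0.03457 = 0.008954 mol.
n(NaOH) added = 0.2562 x 0.009890 = 0.002534 mol, converting that many moles of CH3COOH to CH3COO-.
Remaining n(CH3COOH) = 0.006420 mol; n(CH3COO-) = 0.002534 mol.
By Henderson-Hasselbalch, pH = pKa + log([A^-]/[HA]) = 4.74 + log(0.002534/0.006420) = 4.74 + (-0.40) = 4.34.

4.34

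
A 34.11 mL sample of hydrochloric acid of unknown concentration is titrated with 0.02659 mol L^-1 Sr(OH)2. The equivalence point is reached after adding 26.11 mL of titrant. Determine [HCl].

0.0407 M

n(Sr(OH)2) delivered = 0.02659 x 0.02611 = 0.0006943 mol.
The reaction is 2 HCl + 1 Sr(OH)2, so n(HCl) = 0.0006943 x 2/1 = 0.001389 mol.
[HCl] = 0.001389 mol / 0.03411 L = 0.0407 M.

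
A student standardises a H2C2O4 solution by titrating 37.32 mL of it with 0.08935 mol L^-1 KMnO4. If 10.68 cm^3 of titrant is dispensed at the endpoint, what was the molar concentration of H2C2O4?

0.0639 M

n(KMnO4) = 0.08935 x 0.01068 = 0.0009543 mol.
From the balanced equation, 2 mol KMnO4 reacts with 5 mol H2C2O4, so n(H2C2O4) = 0.0009543 x 5/2 = 0.002386 mol.
[H2C2O4] = 0.002386 / 0.03732 L = 0.0639 M.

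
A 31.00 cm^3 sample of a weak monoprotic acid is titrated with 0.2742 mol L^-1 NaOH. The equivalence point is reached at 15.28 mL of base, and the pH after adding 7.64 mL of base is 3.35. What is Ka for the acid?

4.5 x 10^-4

7.64 mL is half of the equivalence volume, so this is the half-equivalence point where [HA] = [A^-].
At half-equivalence pH = pKa, so pKa = 3.35.
Ka = 10^(-3.35) = 4.5 x 10^-4.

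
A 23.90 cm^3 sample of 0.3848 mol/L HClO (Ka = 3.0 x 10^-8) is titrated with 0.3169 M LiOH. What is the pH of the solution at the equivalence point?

10.38

n(HClO) = 0.3848 x 0.02390 = 0.009197 mol; V(LiOH) at equivalence = 0.009197/0.3169 = 0.02902 L.
At equivalence all the acid is converted to ClO-; total volume = 0.02390 + 0.02902 = 0.05292 L, so [ClO-] = 0.009197/0.05292 = 0.1738 M.
Kb = Kw/Ka = 1.0e-14 / 3.0 x 10^-8 = 3.33e-7.
[OH^-] = sqrt(Kb x [ClO-]) = sqrt(3.33e-7 x 0.1738) = 0.000241 M.
pOH = 3.62, so pH = 14.00 - 3.62 = 10.38.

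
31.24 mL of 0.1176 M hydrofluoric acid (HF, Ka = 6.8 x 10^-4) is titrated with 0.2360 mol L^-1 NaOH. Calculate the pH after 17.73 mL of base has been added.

12.02

n(acid) = 0.1176 x 0.03124 = 0.003674 mol; n(NaOH) added = 0.2360 x 0.01773 = 0.004184 mol.
Base is in excess by 0.004184 - 0.003674 = 0.0005105 mol in a total volume of 0.04897 L.
[OH^-] = 0.0005105/0.04897 = 0.01042 M, so pOH = 1.98 and pH = 14.00 - 1.98 = 12.02.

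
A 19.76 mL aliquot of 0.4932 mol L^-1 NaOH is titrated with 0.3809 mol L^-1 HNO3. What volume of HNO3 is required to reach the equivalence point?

n(NaOH) = 0.4932 mol/L x 0.01976 L = 0.009746 mol.
At equivalence n(HNO3) = n(NaOH) = 0.009746 mol.
V(HNO3) = 0.009746 / 0.3809 = 0.02559 L = 25.6 mL.

25.6 mL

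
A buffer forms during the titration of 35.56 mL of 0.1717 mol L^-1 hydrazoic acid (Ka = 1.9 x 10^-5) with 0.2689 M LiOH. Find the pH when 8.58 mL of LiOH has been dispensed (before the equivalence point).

4.50

Initial n(HN3) = 0.1717 x 0.03556 = 0.006106 mol.
n(LiOH) added = 0.2689 x 0.008580 = 0.002307 mol, converting that many moles of HN3 to N3-.
Remaining n(HN3) = 0.003798 mol; n(N3-) = 0.002307 mol.
By Henderson-Hasselbalch, pH = pKa + log([A^-]/[HA]) = 4.72 + log(0.002307/0.003798) = 4.72 + (-0.22) = 4.50.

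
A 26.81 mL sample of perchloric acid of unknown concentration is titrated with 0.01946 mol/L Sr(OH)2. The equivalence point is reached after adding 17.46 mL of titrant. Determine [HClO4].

0.0253 M

n(Sr(OH)2) delivered = 0.01946 x 0.01746 = 0.0003398 mol.
The reaction is 2 HClO4 + 1 Sr(OH)2, so n(HClO4) = 0.0003398 x 2/1 = 0.0006795 mol.
[HClO4] = 0.0006795 mol / 0.02681 L = 0.0253 M.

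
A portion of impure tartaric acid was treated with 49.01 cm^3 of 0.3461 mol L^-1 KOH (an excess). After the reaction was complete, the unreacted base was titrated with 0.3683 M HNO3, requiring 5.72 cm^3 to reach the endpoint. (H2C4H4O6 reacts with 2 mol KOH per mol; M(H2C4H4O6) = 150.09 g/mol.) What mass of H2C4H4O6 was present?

1.11 g

Total n(KOH) added = 0.3461 x 0.04901 = 0.01696 mol.
n(HNO3) used = 0.3683 x 0.005720 = 0.002107 mol, which equals the excess n(KOH).
So n(KOH) consumed by the sample = 0.01696 - 0.002107 = 0.01486 mol.
n(H2C4H4O6) = 0.01486 / 2 = 0.007428 mol.
mass = 0.007428 mol x 150.09 g/mol = 1.11 g.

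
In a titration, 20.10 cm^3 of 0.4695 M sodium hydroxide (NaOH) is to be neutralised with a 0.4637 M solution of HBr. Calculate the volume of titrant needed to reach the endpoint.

n(NaOH) = 0.4695 mol/L x 0.02010 L = 0.009437 mol.
At equivalence n(HBr) = n(NaOH) = 0.009437 mol.
V(HBr) = 0.009437 / 0.4637 = 0.02035 L = 20.4 mL.

20.4 mL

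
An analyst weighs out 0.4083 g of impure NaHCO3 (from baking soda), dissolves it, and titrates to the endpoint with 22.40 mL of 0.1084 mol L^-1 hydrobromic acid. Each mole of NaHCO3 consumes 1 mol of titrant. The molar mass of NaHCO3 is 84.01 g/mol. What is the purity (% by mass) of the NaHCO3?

50.0%

n(HBr) = 0.1084 x 0.02240 = 0.002428 mol.
n(NaHCO3) = 0.002428 / 1 = 0.002428 mol.
mass of NaHCO3 = 0.002428 x 84.01 = 0.2040 g.
% purity = 0.2040 / 0.4083 x 100 = 50.0%.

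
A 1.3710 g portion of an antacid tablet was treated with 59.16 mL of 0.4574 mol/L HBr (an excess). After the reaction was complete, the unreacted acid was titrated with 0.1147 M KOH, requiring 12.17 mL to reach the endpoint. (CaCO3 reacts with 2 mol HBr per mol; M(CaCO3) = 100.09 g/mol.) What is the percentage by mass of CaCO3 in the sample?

93.7%

Total n(HBr) added = 0.4574 x 0.05916 = 0.02706 mol.
n(KOH) used = 0.1147 x 0.01217 = 0.001396 mol, which equals the excess n(HBr).
So n(HBr) consumed by the sample = 0.02706 - 0.001396 = 0.02566 mol.
n(CaCO3) = 0.02566 / 2 = 0.01283 mol.
mass CaCO3 = 0.01283 x 100.09 = 1.284 g, so %CaCO3 = 1.284/1.3710 x 100 = 93.7%.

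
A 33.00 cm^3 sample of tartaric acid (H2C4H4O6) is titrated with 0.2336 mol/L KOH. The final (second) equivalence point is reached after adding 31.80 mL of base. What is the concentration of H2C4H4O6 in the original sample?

n(KOH) = 0.2336 x 0.03180 = 0.007428 mol.
At the final (second) equivalence point, 2 mol OH^- react per mol H2C4H4O6, so n(H2C4H4O6) = 0.007428 / 2 = 0.003714 mol.
[H2C4H4O6] = 0.003714 / 0.03300 L = 0.113 M.

0.113 M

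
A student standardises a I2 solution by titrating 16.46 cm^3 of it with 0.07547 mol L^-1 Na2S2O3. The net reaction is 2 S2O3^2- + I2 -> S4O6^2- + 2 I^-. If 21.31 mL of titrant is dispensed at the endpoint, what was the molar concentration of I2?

0.0489 M

n(Na2S2O3) = 0.07547 x 0.02131 = 0.001608 mol.
From the balanced equation, 2 mol Na2S2O3 reacts with 1 mol I2, so n(I2) = 0.001608 x 1/2 = 0.0008041 mol.
[I2] = 0.0008041 / 0.01646 L = 0.0489 M.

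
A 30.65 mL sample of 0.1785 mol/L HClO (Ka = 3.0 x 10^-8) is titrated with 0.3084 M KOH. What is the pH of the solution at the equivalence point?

n(HClO) = 0.1785 x 0.03065 = 0.005471 mol; V(KOH) at equivalence = 0.005471/0.3084 = 0.01774 L.
At equivalence all the acid is converted to ClO-; total volume = 0.03065 + 0.01774 = 0.04839 L, so [ClO-] = 0.005471/0.04839 = 0.1131 M.
Kb = Kw/Ka = 1.0e-14 / 3.0 x 10^-8 = 3.33e-7.
[OH^-] = sqrt(Kb x [ClO-]) = sqrt(3.33e-7 x 0.1131) = 0.000194 M.
pOH = 3.71, so pH = 14.00 - 3.71 = 10.29.

10.29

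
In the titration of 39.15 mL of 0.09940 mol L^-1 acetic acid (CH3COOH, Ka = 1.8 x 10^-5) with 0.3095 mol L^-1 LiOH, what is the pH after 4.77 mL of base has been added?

4.53

Initial n(CH3COOH) = 0.09940 x 0.03915 = 0.003892 mol.
n(LiOH) added = 0.3095 x 0.004770 = 0.001476 mol, converting that many moles of CH3COOH to CH3COO-.
Remaining n(CH3COOH) = 0.002415 mol; n(CH3COO-) = 0.001476 mol.
By Henderson-Hasselbalch, pH = pKa + log([A^-]/[HA]) = 4.74 + log(0.001476/0.002415) = 4.74 + (-0.21) = 4.53.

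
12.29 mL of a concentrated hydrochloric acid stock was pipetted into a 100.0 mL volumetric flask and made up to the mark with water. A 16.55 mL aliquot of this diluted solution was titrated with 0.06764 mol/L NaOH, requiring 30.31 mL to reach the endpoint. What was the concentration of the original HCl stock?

n(NaOH) = 0.06764 x 0.03031 = 0.002050 mol.
n(HCl) in the aliquot = 0.002050 mol.
[diluted HCl] = 0.002050 / 0.01655 = 0.1239 M.
Dilution factor = 100.0/12.29 = 8.137, so [stock] = 0.1239 x 8.137 = 1.01 M.

1.01 M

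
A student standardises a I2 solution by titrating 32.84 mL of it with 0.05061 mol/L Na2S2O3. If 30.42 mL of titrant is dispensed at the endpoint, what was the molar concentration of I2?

n(Na2S2O3) = 0.05061 x 0.03042 = 0.001540 mol.
From the balanced equation, 2 mol Na2S2O3 reacts with 1 mol I2, so n(I2) = 0.001540 x 1/2 = 0.0007698 mol.
[I2] = 0.0007698 / 0.03284 L = 0.0234 M.

0.0234 M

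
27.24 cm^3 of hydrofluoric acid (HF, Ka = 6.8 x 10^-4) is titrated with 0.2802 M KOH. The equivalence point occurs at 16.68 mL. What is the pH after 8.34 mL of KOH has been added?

3.17

8.34 mL is exactly half the equivalence volume (16.68/2), i.e. the half-equivalence point.
There, n(HA) = n(A^-), so pH = pKa = -log(6.8 x 10^-4) = 3.17.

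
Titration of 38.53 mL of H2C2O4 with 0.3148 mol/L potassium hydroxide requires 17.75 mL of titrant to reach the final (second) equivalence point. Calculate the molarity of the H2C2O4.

n(KOH) = 0.3148 x 0.01775 = 0.005588 mol.
At the final (second) equivalence point, 2 mol OH^- react per mol H2C2O4, so n(H2C2O4) = 0.005588 / 2 = 0.002794 mol.
[H2C2O4] = 0.002794 / 0.03853 L = 0.0725 M.

0.0725 M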